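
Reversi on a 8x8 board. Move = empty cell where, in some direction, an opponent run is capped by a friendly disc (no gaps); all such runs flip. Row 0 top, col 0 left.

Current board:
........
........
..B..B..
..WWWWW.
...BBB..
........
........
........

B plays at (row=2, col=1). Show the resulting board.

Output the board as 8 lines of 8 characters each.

Place B at (2,1); scan 8 dirs for brackets.
Dir NW: first cell '.' (not opp) -> no flip
Dir N: first cell '.' (not opp) -> no flip
Dir NE: first cell '.' (not opp) -> no flip
Dir W: first cell '.' (not opp) -> no flip
Dir E: first cell 'B' (not opp) -> no flip
Dir SW: first cell '.' (not opp) -> no flip
Dir S: first cell '.' (not opp) -> no flip
Dir SE: opp run (3,2) capped by B -> flip
All flips: (3,2)

Answer: ........
........
.BB..B..
..BWWWW.
...BBB..
........
........
........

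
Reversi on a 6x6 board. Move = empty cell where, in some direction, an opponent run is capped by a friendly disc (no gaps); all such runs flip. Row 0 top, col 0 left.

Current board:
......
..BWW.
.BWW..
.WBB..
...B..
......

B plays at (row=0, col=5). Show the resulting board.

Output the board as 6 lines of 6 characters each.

Place B at (0,5); scan 8 dirs for brackets.
Dir NW: edge -> no flip
Dir N: edge -> no flip
Dir NE: edge -> no flip
Dir W: first cell '.' (not opp) -> no flip
Dir E: edge -> no flip
Dir SW: opp run (1,4) (2,3) capped by B -> flip
Dir S: first cell '.' (not opp) -> no flip
Dir SE: edge -> no flip
All flips: (1,4) (2,3)

Answer: .....B
..BWB.
.BWB..
.WBB..
...B..
......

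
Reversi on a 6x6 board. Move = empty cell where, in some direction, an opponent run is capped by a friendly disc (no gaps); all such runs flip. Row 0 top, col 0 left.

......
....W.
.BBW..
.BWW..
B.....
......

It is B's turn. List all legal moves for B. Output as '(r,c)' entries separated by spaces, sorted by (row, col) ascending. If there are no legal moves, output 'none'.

(0,3): no bracket -> illegal
(0,4): no bracket -> illegal
(0,5): no bracket -> illegal
(1,2): no bracket -> illegal
(1,3): no bracket -> illegal
(1,5): no bracket -> illegal
(2,4): flips 1 -> legal
(2,5): no bracket -> illegal
(3,4): flips 2 -> legal
(4,1): no bracket -> illegal
(4,2): flips 1 -> legal
(4,3): flips 1 -> legal
(4,4): flips 1 -> legal

Answer: (2,4) (3,4) (4,2) (4,3) (4,4)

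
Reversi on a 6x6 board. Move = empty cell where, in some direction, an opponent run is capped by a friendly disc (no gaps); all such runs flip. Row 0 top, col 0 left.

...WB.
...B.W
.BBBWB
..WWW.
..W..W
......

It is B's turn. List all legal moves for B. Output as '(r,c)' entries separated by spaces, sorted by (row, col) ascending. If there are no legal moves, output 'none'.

(0,2): flips 1 -> legal
(0,5): flips 1 -> legal
(1,2): no bracket -> illegal
(1,4): no bracket -> illegal
(3,1): no bracket -> illegal
(3,5): flips 1 -> legal
(4,1): flips 1 -> legal
(4,3): flips 3 -> legal
(4,4): flips 1 -> legal
(5,1): no bracket -> illegal
(5,2): flips 2 -> legal
(5,3): no bracket -> illegal
(5,4): no bracket -> illegal
(5,5): no bracket -> illegal

Answer: (0,2) (0,5) (3,5) (4,1) (4,3) (4,4) (5,2)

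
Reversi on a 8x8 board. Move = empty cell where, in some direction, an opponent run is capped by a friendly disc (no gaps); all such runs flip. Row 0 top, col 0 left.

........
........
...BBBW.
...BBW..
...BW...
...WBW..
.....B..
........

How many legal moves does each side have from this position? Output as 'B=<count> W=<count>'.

Answer: B=8 W=8

Derivation:
-- B to move --
(1,5): no bracket -> illegal
(1,6): no bracket -> illegal
(1,7): no bracket -> illegal
(2,7): flips 1 -> legal
(3,6): flips 1 -> legal
(3,7): no bracket -> illegal
(4,2): no bracket -> illegal
(4,5): flips 3 -> legal
(4,6): flips 1 -> legal
(5,2): flips 1 -> legal
(5,6): flips 1 -> legal
(6,2): no bracket -> illegal
(6,3): flips 1 -> legal
(6,4): no bracket -> illegal
(6,6): flips 2 -> legal
B mobility = 8
-- W to move --
(1,2): no bracket -> illegal
(1,3): flips 4 -> legal
(1,4): flips 2 -> legal
(1,5): flips 1 -> legal
(1,6): no bracket -> illegal
(2,2): flips 4 -> legal
(3,2): flips 2 -> legal
(3,6): no bracket -> illegal
(4,2): flips 1 -> legal
(4,5): no bracket -> illegal
(5,2): no bracket -> illegal
(5,6): no bracket -> illegal
(6,3): no bracket -> illegal
(6,4): flips 1 -> legal
(6,6): no bracket -> illegal
(7,4): no bracket -> illegal
(7,5): flips 1 -> legal
(7,6): no bracket -> illegal
W mobility = 8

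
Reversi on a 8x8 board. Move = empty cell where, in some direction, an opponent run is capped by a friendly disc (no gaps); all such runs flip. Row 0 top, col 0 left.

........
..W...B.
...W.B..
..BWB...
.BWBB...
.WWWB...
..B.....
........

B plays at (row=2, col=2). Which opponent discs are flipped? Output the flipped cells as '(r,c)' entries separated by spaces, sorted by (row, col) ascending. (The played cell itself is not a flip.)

Answer: (3,3)

Derivation:
Dir NW: first cell '.' (not opp) -> no flip
Dir N: opp run (1,2), next='.' -> no flip
Dir NE: first cell '.' (not opp) -> no flip
Dir W: first cell '.' (not opp) -> no flip
Dir E: opp run (2,3), next='.' -> no flip
Dir SW: first cell '.' (not opp) -> no flip
Dir S: first cell 'B' (not opp) -> no flip
Dir SE: opp run (3,3) capped by B -> flip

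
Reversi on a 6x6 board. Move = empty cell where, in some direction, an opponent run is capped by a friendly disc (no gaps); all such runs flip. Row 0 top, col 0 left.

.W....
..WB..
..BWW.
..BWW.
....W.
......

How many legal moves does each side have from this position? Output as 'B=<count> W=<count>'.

-- B to move --
(0,0): no bracket -> illegal
(0,2): flips 1 -> legal
(0,3): no bracket -> illegal
(1,0): no bracket -> illegal
(1,1): flips 1 -> legal
(1,4): flips 1 -> legal
(1,5): no bracket -> illegal
(2,1): no bracket -> illegal
(2,5): flips 2 -> legal
(3,5): flips 3 -> legal
(4,2): no bracket -> illegal
(4,3): flips 2 -> legal
(4,5): no bracket -> illegal
(5,3): no bracket -> illegal
(5,4): no bracket -> illegal
(5,5): flips 2 -> legal
B mobility = 7
-- W to move --
(0,2): flips 1 -> legal
(0,3): flips 1 -> legal
(0,4): no bracket -> illegal
(1,1): flips 1 -> legal
(1,4): flips 1 -> legal
(2,1): flips 1 -> legal
(3,1): flips 1 -> legal
(4,1): flips 1 -> legal
(4,2): flips 2 -> legal
(4,3): no bracket -> illegal
W mobility = 8

Answer: B=7 W=8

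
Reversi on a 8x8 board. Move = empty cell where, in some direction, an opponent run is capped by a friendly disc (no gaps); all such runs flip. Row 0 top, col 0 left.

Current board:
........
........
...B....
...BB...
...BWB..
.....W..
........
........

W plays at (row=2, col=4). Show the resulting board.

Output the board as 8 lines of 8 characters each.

Answer: ........
........
...BW...
...BW...
...BWB..
.....W..
........
........

Derivation:
Place W at (2,4); scan 8 dirs for brackets.
Dir NW: first cell '.' (not opp) -> no flip
Dir N: first cell '.' (not opp) -> no flip
Dir NE: first cell '.' (not opp) -> no flip
Dir W: opp run (2,3), next='.' -> no flip
Dir E: first cell '.' (not opp) -> no flip
Dir SW: opp run (3,3), next='.' -> no flip
Dir S: opp run (3,4) capped by W -> flip
Dir SE: first cell '.' (not opp) -> no flip
All flips: (3,4)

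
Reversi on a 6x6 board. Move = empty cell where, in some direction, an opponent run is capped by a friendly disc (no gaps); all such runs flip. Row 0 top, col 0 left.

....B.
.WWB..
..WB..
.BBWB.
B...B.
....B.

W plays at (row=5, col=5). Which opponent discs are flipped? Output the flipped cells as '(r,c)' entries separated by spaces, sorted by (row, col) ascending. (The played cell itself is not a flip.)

Answer: (4,4)

Derivation:
Dir NW: opp run (4,4) capped by W -> flip
Dir N: first cell '.' (not opp) -> no flip
Dir NE: edge -> no flip
Dir W: opp run (5,4), next='.' -> no flip
Dir E: edge -> no flip
Dir SW: edge -> no flip
Dir S: edge -> no flip
Dir SE: edge -> no flip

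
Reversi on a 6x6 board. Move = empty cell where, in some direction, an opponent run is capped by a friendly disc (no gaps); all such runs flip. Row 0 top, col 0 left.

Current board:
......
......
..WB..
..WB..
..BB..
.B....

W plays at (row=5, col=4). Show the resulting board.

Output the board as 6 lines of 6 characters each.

Place W at (5,4); scan 8 dirs for brackets.
Dir NW: opp run (4,3) capped by W -> flip
Dir N: first cell '.' (not opp) -> no flip
Dir NE: first cell '.' (not opp) -> no flip
Dir W: first cell '.' (not opp) -> no flip
Dir E: first cell '.' (not opp) -> no flip
Dir SW: edge -> no flip
Dir S: edge -> no flip
Dir SE: edge -> no flip
All flips: (4,3)

Answer: ......
......
..WB..
..WB..
..BW..
.B..W.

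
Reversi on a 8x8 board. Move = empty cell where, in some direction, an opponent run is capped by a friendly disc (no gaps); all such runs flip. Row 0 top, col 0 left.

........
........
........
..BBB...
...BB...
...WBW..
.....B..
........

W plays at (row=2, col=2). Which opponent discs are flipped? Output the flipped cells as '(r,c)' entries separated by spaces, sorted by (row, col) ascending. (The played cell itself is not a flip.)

Answer: (3,3) (4,4)

Derivation:
Dir NW: first cell '.' (not opp) -> no flip
Dir N: first cell '.' (not opp) -> no flip
Dir NE: first cell '.' (not opp) -> no flip
Dir W: first cell '.' (not opp) -> no flip
Dir E: first cell '.' (not opp) -> no flip
Dir SW: first cell '.' (not opp) -> no flip
Dir S: opp run (3,2), next='.' -> no flip
Dir SE: opp run (3,3) (4,4) capped by W -> flip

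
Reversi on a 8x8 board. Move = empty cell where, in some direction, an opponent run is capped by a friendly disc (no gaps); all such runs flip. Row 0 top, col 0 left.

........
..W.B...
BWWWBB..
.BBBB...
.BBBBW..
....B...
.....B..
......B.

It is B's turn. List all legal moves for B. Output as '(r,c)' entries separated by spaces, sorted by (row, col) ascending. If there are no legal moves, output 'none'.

Answer: (0,1) (0,2) (1,0) (1,1) (1,3) (3,6) (4,6) (5,6)

Derivation:
(0,1): flips 2 -> legal
(0,2): flips 2 -> legal
(0,3): no bracket -> illegal
(1,0): flips 1 -> legal
(1,1): flips 2 -> legal
(1,3): flips 2 -> legal
(3,0): no bracket -> illegal
(3,5): no bracket -> illegal
(3,6): flips 1 -> legal
(4,6): flips 1 -> legal
(5,5): no bracket -> illegal
(5,6): flips 1 -> legal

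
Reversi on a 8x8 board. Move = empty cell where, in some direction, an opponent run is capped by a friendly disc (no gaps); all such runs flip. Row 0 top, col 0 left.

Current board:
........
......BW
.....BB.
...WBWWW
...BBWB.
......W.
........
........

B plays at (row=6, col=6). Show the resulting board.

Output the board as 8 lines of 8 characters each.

Place B at (6,6); scan 8 dirs for brackets.
Dir NW: first cell '.' (not opp) -> no flip
Dir N: opp run (5,6) capped by B -> flip
Dir NE: first cell '.' (not opp) -> no flip
Dir W: first cell '.' (not opp) -> no flip
Dir E: first cell '.' (not opp) -> no flip
Dir SW: first cell '.' (not opp) -> no flip
Dir S: first cell '.' (not opp) -> no flip
Dir SE: first cell '.' (not opp) -> no flip
All flips: (5,6)

Answer: ........
......BW
.....BB.
...WBWWW
...BBWB.
......B.
......B.
........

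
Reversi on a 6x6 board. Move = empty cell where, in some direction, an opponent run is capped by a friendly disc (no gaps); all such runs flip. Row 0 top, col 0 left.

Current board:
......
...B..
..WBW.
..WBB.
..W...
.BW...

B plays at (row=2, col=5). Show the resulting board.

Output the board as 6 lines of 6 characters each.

Place B at (2,5); scan 8 dirs for brackets.
Dir NW: first cell '.' (not opp) -> no flip
Dir N: first cell '.' (not opp) -> no flip
Dir NE: edge -> no flip
Dir W: opp run (2,4) capped by B -> flip
Dir E: edge -> no flip
Dir SW: first cell 'B' (not opp) -> no flip
Dir S: first cell '.' (not opp) -> no flip
Dir SE: edge -> no flip
All flips: (2,4)

Answer: ......
...B..
..WBBB
..WBB.
..W...
.BW...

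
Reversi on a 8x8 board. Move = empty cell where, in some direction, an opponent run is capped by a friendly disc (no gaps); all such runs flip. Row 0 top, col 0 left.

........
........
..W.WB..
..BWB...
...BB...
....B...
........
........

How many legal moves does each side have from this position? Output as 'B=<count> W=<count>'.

Answer: B=4 W=7

Derivation:
-- B to move --
(1,1): flips 2 -> legal
(1,2): flips 1 -> legal
(1,3): no bracket -> illegal
(1,4): flips 1 -> legal
(1,5): no bracket -> illegal
(2,1): no bracket -> illegal
(2,3): flips 2 -> legal
(3,1): no bracket -> illegal
(3,5): no bracket -> illegal
(4,2): no bracket -> illegal
B mobility = 4
-- W to move --
(1,4): no bracket -> illegal
(1,5): no bracket -> illegal
(1,6): no bracket -> illegal
(2,1): no bracket -> illegal
(2,3): no bracket -> illegal
(2,6): flips 1 -> legal
(3,1): flips 1 -> legal
(3,5): flips 1 -> legal
(3,6): no bracket -> illegal
(4,1): no bracket -> illegal
(4,2): flips 1 -> legal
(4,5): no bracket -> illegal
(5,2): no bracket -> illegal
(5,3): flips 1 -> legal
(5,5): flips 1 -> legal
(6,3): no bracket -> illegal
(6,4): flips 3 -> legal
(6,5): no bracket -> illegal
W mobility = 7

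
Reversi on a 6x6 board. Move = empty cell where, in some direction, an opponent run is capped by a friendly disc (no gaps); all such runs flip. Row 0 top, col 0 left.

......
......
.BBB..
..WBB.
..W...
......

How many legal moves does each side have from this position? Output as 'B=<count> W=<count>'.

Answer: B=5 W=5

Derivation:
-- B to move --
(3,1): flips 1 -> legal
(4,1): flips 1 -> legal
(4,3): flips 1 -> legal
(5,1): flips 1 -> legal
(5,2): flips 2 -> legal
(5,3): no bracket -> illegal
B mobility = 5
-- W to move --
(1,0): flips 1 -> legal
(1,1): no bracket -> illegal
(1,2): flips 1 -> legal
(1,3): no bracket -> illegal
(1,4): flips 1 -> legal
(2,0): no bracket -> illegal
(2,4): flips 1 -> legal
(2,5): no bracket -> illegal
(3,0): no bracket -> illegal
(3,1): no bracket -> illegal
(3,5): flips 2 -> legal
(4,3): no bracket -> illegal
(4,4): no bracket -> illegal
(4,5): no bracket -> illegal
W mobility = 5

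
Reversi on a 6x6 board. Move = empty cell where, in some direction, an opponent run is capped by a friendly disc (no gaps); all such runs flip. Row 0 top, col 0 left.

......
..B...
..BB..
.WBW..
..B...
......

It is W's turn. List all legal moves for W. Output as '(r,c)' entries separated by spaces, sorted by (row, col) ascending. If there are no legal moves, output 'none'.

(0,1): no bracket -> illegal
(0,2): no bracket -> illegal
(0,3): no bracket -> illegal
(1,1): flips 1 -> legal
(1,3): flips 2 -> legal
(1,4): no bracket -> illegal
(2,1): no bracket -> illegal
(2,4): no bracket -> illegal
(3,4): no bracket -> illegal
(4,1): no bracket -> illegal
(4,3): no bracket -> illegal
(5,1): flips 1 -> legal
(5,2): no bracket -> illegal
(5,3): flips 1 -> legal

Answer: (1,1) (1,3) (5,1) (5,3)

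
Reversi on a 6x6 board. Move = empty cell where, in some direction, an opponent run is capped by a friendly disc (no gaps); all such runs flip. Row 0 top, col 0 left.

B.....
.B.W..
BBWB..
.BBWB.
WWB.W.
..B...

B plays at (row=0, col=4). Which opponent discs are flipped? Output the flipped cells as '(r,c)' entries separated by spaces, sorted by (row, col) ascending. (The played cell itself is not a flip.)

Answer: (1,3) (2,2)

Derivation:
Dir NW: edge -> no flip
Dir N: edge -> no flip
Dir NE: edge -> no flip
Dir W: first cell '.' (not opp) -> no flip
Dir E: first cell '.' (not opp) -> no flip
Dir SW: opp run (1,3) (2,2) capped by B -> flip
Dir S: first cell '.' (not opp) -> no flip
Dir SE: first cell '.' (not opp) -> no flip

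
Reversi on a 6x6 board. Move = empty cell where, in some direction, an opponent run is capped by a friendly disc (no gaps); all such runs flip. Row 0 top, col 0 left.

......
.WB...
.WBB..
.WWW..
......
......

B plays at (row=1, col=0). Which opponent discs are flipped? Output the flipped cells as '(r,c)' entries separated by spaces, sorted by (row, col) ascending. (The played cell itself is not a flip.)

Answer: (1,1)

Derivation:
Dir NW: edge -> no flip
Dir N: first cell '.' (not opp) -> no flip
Dir NE: first cell '.' (not opp) -> no flip
Dir W: edge -> no flip
Dir E: opp run (1,1) capped by B -> flip
Dir SW: edge -> no flip
Dir S: first cell '.' (not opp) -> no flip
Dir SE: opp run (2,1) (3,2), next='.' -> no flip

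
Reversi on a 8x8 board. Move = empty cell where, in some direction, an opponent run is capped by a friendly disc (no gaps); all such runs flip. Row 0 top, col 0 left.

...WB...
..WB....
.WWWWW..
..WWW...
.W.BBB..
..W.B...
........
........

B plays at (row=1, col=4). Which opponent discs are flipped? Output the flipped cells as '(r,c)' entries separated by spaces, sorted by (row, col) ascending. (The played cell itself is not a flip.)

Dir NW: opp run (0,3), next=edge -> no flip
Dir N: first cell 'B' (not opp) -> no flip
Dir NE: first cell '.' (not opp) -> no flip
Dir W: first cell 'B' (not opp) -> no flip
Dir E: first cell '.' (not opp) -> no flip
Dir SW: opp run (2,3) (3,2) (4,1), next='.' -> no flip
Dir S: opp run (2,4) (3,4) capped by B -> flip
Dir SE: opp run (2,5), next='.' -> no flip

Answer: (2,4) (3,4)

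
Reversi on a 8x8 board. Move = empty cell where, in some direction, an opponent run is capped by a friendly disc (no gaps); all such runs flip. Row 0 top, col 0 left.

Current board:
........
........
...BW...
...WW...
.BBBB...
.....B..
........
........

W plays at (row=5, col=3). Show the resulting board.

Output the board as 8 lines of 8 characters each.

Place W at (5,3); scan 8 dirs for brackets.
Dir NW: opp run (4,2), next='.' -> no flip
Dir N: opp run (4,3) capped by W -> flip
Dir NE: opp run (4,4), next='.' -> no flip
Dir W: first cell '.' (not opp) -> no flip
Dir E: first cell '.' (not opp) -> no flip
Dir SW: first cell '.' (not opp) -> no flip
Dir S: first cell '.' (not opp) -> no flip
Dir SE: first cell '.' (not opp) -> no flip
All flips: (4,3)

Answer: ........
........
...BW...
...WW...
.BBWB...
...W.B..
........
........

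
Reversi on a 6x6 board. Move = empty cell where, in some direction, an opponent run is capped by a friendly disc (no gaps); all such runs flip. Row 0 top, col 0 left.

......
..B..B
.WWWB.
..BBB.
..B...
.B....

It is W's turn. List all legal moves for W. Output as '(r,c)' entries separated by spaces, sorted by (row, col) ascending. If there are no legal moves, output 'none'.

Answer: (0,1) (0,2) (0,3) (2,5) (4,1) (4,3) (4,4) (4,5) (5,2)

Derivation:
(0,1): flips 1 -> legal
(0,2): flips 1 -> legal
(0,3): flips 1 -> legal
(0,4): no bracket -> illegal
(0,5): no bracket -> illegal
(1,1): no bracket -> illegal
(1,3): no bracket -> illegal
(1,4): no bracket -> illegal
(2,5): flips 1 -> legal
(3,1): no bracket -> illegal
(3,5): no bracket -> illegal
(4,0): no bracket -> illegal
(4,1): flips 1 -> legal
(4,3): flips 2 -> legal
(4,4): flips 1 -> legal
(4,5): flips 1 -> legal
(5,0): no bracket -> illegal
(5,2): flips 2 -> legal
(5,3): no bracket -> illegal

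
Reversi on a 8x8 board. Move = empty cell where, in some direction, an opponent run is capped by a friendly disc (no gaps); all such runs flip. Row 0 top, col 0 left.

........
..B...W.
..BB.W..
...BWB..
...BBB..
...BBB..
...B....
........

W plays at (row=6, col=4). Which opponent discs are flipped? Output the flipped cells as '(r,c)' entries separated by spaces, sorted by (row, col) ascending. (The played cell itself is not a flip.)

Dir NW: opp run (5,3), next='.' -> no flip
Dir N: opp run (5,4) (4,4) capped by W -> flip
Dir NE: opp run (5,5), next='.' -> no flip
Dir W: opp run (6,3), next='.' -> no flip
Dir E: first cell '.' (not opp) -> no flip
Dir SW: first cell '.' (not opp) -> no flip
Dir S: first cell '.' (not opp) -> no flip
Dir SE: first cell '.' (not opp) -> no flip

Answer: (4,4) (5,4)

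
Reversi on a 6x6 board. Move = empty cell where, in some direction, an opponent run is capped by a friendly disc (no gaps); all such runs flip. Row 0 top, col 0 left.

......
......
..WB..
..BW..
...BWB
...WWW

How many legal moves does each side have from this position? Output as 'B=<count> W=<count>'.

Answer: B=3 W=6

Derivation:
-- B to move --
(1,1): no bracket -> illegal
(1,2): flips 1 -> legal
(1,3): no bracket -> illegal
(2,1): flips 1 -> legal
(2,4): no bracket -> illegal
(3,1): no bracket -> illegal
(3,4): flips 1 -> legal
(3,5): no bracket -> illegal
(4,2): no bracket -> illegal
(5,2): no bracket -> illegal
B mobility = 3
-- W to move --
(1,2): no bracket -> illegal
(1,3): flips 1 -> legal
(1,4): no bracket -> illegal
(2,1): flips 2 -> legal
(2,4): flips 1 -> legal
(3,1): flips 1 -> legal
(3,4): no bracket -> illegal
(3,5): flips 1 -> legal
(4,1): no bracket -> illegal
(4,2): flips 2 -> legal
(5,2): no bracket -> illegal
W mobility = 6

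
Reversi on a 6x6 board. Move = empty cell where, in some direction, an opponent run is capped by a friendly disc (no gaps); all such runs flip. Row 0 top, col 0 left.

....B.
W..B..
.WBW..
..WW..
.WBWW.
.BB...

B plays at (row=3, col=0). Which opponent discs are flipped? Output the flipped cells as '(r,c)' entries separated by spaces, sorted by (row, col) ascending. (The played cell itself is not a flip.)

Dir NW: edge -> no flip
Dir N: first cell '.' (not opp) -> no flip
Dir NE: opp run (2,1), next='.' -> no flip
Dir W: edge -> no flip
Dir E: first cell '.' (not opp) -> no flip
Dir SW: edge -> no flip
Dir S: first cell '.' (not opp) -> no flip
Dir SE: opp run (4,1) capped by B -> flip

Answer: (4,1)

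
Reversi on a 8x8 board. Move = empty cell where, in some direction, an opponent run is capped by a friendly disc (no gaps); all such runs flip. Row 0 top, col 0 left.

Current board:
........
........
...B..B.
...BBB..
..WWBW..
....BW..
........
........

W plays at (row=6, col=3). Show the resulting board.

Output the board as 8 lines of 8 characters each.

Answer: ........
........
...B..B.
...BBB..
..WWBW..
....WW..
...W....
........

Derivation:
Place W at (6,3); scan 8 dirs for brackets.
Dir NW: first cell '.' (not opp) -> no flip
Dir N: first cell '.' (not opp) -> no flip
Dir NE: opp run (5,4) capped by W -> flip
Dir W: first cell '.' (not opp) -> no flip
Dir E: first cell '.' (not opp) -> no flip
Dir SW: first cell '.' (not opp) -> no flip
Dir S: first cell '.' (not opp) -> no flip
Dir SE: first cell '.' (not opp) -> no flip
All flips: (5,4)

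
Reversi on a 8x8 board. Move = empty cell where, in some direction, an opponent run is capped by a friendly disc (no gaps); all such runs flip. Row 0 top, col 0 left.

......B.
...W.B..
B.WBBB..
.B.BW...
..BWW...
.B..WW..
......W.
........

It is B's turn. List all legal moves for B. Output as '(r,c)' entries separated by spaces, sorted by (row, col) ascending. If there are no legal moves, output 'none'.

(0,2): flips 1 -> legal
(0,3): flips 1 -> legal
(0,4): flips 2 -> legal
(1,1): flips 1 -> legal
(1,2): no bracket -> illegal
(1,4): no bracket -> illegal
(2,1): flips 1 -> legal
(3,2): no bracket -> illegal
(3,5): flips 1 -> legal
(4,5): flips 3 -> legal
(4,6): no bracket -> illegal
(5,2): flips 2 -> legal
(5,3): flips 1 -> legal
(5,6): no bracket -> illegal
(5,7): no bracket -> illegal
(6,3): no bracket -> illegal
(6,4): flips 3 -> legal
(6,5): no bracket -> illegal
(6,7): no bracket -> illegal
(7,5): no bracket -> illegal
(7,6): no bracket -> illegal
(7,7): flips 3 -> legal

Answer: (0,2) (0,3) (0,4) (1,1) (2,1) (3,5) (4,5) (5,2) (5,3) (6,4) (7,7)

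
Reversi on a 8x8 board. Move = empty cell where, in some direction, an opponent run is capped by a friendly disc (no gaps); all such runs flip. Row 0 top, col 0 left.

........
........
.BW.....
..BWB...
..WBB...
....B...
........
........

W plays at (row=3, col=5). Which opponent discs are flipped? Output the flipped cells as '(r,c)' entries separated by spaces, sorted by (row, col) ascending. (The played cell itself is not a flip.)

Answer: (3,4)

Derivation:
Dir NW: first cell '.' (not opp) -> no flip
Dir N: first cell '.' (not opp) -> no flip
Dir NE: first cell '.' (not opp) -> no flip
Dir W: opp run (3,4) capped by W -> flip
Dir E: first cell '.' (not opp) -> no flip
Dir SW: opp run (4,4), next='.' -> no flip
Dir S: first cell '.' (not opp) -> no flip
Dir SE: first cell '.' (not opp) -> no flip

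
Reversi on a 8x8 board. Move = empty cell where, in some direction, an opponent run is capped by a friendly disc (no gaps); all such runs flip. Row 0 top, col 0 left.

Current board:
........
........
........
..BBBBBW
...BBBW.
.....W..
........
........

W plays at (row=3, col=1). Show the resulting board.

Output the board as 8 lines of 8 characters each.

Place W at (3,1); scan 8 dirs for brackets.
Dir NW: first cell '.' (not opp) -> no flip
Dir N: first cell '.' (not opp) -> no flip
Dir NE: first cell '.' (not opp) -> no flip
Dir W: first cell '.' (not opp) -> no flip
Dir E: opp run (3,2) (3,3) (3,4) (3,5) (3,6) capped by W -> flip
Dir SW: first cell '.' (not opp) -> no flip
Dir S: first cell '.' (not opp) -> no flip
Dir SE: first cell '.' (not opp) -> no flip
All flips: (3,2) (3,3) (3,4) (3,5) (3,6)

Answer: ........
........
........
.WWWWWWW
...BBBW.
.....W..
........
........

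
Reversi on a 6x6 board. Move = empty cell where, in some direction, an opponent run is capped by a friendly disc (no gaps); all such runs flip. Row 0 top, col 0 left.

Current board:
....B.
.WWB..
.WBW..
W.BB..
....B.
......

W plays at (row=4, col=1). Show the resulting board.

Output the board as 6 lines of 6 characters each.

Answer: ....B.
.WWB..
.WBW..
W.WB..
.W..B.
......

Derivation:
Place W at (4,1); scan 8 dirs for brackets.
Dir NW: first cell 'W' (not opp) -> no flip
Dir N: first cell '.' (not opp) -> no flip
Dir NE: opp run (3,2) capped by W -> flip
Dir W: first cell '.' (not opp) -> no flip
Dir E: first cell '.' (not opp) -> no flip
Dir SW: first cell '.' (not opp) -> no flip
Dir S: first cell '.' (not opp) -> no flip
Dir SE: first cell '.' (not opp) -> no flip
All flips: (3,2)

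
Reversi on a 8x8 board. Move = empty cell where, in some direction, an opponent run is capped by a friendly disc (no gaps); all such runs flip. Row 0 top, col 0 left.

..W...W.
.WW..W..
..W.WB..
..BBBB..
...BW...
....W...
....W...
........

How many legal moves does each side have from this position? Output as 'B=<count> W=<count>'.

Answer: B=10 W=5

Derivation:
-- B to move --
(0,0): flips 2 -> legal
(0,1): no bracket -> illegal
(0,3): no bracket -> illegal
(0,4): no bracket -> illegal
(0,5): flips 1 -> legal
(0,7): no bracket -> illegal
(1,0): no bracket -> illegal
(1,3): flips 1 -> legal
(1,4): flips 1 -> legal
(1,6): no bracket -> illegal
(1,7): no bracket -> illegal
(2,0): no bracket -> illegal
(2,1): no bracket -> illegal
(2,3): flips 1 -> legal
(2,6): no bracket -> illegal
(3,1): no bracket -> illegal
(4,5): flips 1 -> legal
(5,3): flips 1 -> legal
(5,5): flips 1 -> legal
(6,3): no bracket -> illegal
(6,5): flips 1 -> legal
(7,3): no bracket -> illegal
(7,4): flips 3 -> legal
(7,5): no bracket -> illegal
B mobility = 10
-- W to move --
(1,4): no bracket -> illegal
(1,6): no bracket -> illegal
(2,1): flips 2 -> legal
(2,3): no bracket -> illegal
(2,6): flips 2 -> legal
(3,1): no bracket -> illegal
(3,6): no bracket -> illegal
(4,1): no bracket -> illegal
(4,2): flips 3 -> legal
(4,5): flips 2 -> legal
(4,6): flips 1 -> legal
(5,2): no bracket -> illegal
(5,3): no bracket -> illegal
W mobility = 5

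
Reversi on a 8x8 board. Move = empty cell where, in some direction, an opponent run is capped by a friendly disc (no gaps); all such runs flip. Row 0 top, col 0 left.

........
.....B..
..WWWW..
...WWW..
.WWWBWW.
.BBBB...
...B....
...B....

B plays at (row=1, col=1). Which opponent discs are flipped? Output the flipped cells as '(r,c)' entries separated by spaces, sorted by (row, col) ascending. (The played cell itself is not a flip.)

Answer: (2,2) (3,3)

Derivation:
Dir NW: first cell '.' (not opp) -> no flip
Dir N: first cell '.' (not opp) -> no flip
Dir NE: first cell '.' (not opp) -> no flip
Dir W: first cell '.' (not opp) -> no flip
Dir E: first cell '.' (not opp) -> no flip
Dir SW: first cell '.' (not opp) -> no flip
Dir S: first cell '.' (not opp) -> no flip
Dir SE: opp run (2,2) (3,3) capped by B -> flip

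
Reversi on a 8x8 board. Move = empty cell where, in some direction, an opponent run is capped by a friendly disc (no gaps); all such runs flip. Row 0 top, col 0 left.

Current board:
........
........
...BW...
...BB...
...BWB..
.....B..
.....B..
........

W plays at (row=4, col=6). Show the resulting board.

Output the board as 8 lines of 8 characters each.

Answer: ........
........
...BW...
...BB...
...BWWW.
.....B..
.....B..
........

Derivation:
Place W at (4,6); scan 8 dirs for brackets.
Dir NW: first cell '.' (not opp) -> no flip
Dir N: first cell '.' (not opp) -> no flip
Dir NE: first cell '.' (not opp) -> no flip
Dir W: opp run (4,5) capped by W -> flip
Dir E: first cell '.' (not opp) -> no flip
Dir SW: opp run (5,5), next='.' -> no flip
Dir S: first cell '.' (not opp) -> no flip
Dir SE: first cell '.' (not opp) -> no flip
All flips: (4,5)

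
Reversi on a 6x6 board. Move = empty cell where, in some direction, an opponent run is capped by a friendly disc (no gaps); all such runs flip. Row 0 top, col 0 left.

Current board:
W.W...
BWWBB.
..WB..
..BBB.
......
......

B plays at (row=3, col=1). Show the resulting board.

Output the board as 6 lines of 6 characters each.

Answer: W.W...
BWWBB.
..BB..
.BBBB.
......
......

Derivation:
Place B at (3,1); scan 8 dirs for brackets.
Dir NW: first cell '.' (not opp) -> no flip
Dir N: first cell '.' (not opp) -> no flip
Dir NE: opp run (2,2) capped by B -> flip
Dir W: first cell '.' (not opp) -> no flip
Dir E: first cell 'B' (not opp) -> no flip
Dir SW: first cell '.' (not opp) -> no flip
Dir S: first cell '.' (not opp) -> no flip
Dir SE: first cell '.' (not opp) -> no flip
All flips: (2,2)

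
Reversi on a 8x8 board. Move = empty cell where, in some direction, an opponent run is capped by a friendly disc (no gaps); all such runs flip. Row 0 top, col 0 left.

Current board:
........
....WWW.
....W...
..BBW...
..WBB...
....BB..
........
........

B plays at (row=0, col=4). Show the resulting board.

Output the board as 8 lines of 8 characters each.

Answer: ....B...
....BWW.
....B...
..BBB...
..WBB...
....BB..
........
........

Derivation:
Place B at (0,4); scan 8 dirs for brackets.
Dir NW: edge -> no flip
Dir N: edge -> no flip
Dir NE: edge -> no flip
Dir W: first cell '.' (not opp) -> no flip
Dir E: first cell '.' (not opp) -> no flip
Dir SW: first cell '.' (not opp) -> no flip
Dir S: opp run (1,4) (2,4) (3,4) capped by B -> flip
Dir SE: opp run (1,5), next='.' -> no flip
All flips: (1,4) (2,4) (3,4)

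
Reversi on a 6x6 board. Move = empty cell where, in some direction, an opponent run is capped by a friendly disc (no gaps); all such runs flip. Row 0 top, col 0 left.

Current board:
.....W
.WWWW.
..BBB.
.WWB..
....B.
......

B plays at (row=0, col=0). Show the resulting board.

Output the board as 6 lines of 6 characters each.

Place B at (0,0); scan 8 dirs for brackets.
Dir NW: edge -> no flip
Dir N: edge -> no flip
Dir NE: edge -> no flip
Dir W: edge -> no flip
Dir E: first cell '.' (not opp) -> no flip
Dir SW: edge -> no flip
Dir S: first cell '.' (not opp) -> no flip
Dir SE: opp run (1,1) capped by B -> flip
All flips: (1,1)

Answer: B....W
.BWWW.
..BBB.
.WWB..
....B.
......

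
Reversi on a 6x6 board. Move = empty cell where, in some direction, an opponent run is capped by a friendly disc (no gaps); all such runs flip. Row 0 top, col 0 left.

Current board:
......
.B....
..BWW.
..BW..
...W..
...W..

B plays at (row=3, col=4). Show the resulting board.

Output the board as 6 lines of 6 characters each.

Answer: ......
.B....
..BWW.
..BBB.
...W..
...W..

Derivation:
Place B at (3,4); scan 8 dirs for brackets.
Dir NW: opp run (2,3), next='.' -> no flip
Dir N: opp run (2,4), next='.' -> no flip
Dir NE: first cell '.' (not opp) -> no flip
Dir W: opp run (3,3) capped by B -> flip
Dir E: first cell '.' (not opp) -> no flip
Dir SW: opp run (4,3), next='.' -> no flip
Dir S: first cell '.' (not opp) -> no flip
Dir SE: first cell '.' (not opp) -> no flip
All flips: (3,3)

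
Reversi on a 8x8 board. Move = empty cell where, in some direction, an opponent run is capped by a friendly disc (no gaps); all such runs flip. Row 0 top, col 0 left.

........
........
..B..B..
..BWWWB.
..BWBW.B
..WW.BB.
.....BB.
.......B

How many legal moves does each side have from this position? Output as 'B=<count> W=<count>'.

Answer: B=8 W=13

Derivation:
-- B to move --
(2,3): flips 2 -> legal
(2,4): flips 2 -> legal
(2,6): flips 1 -> legal
(4,1): no bracket -> illegal
(4,6): flips 1 -> legal
(5,1): no bracket -> illegal
(5,4): flips 2 -> legal
(6,1): flips 3 -> legal
(6,2): flips 2 -> legal
(6,3): no bracket -> illegal
(6,4): flips 1 -> legal
B mobility = 8
-- W to move --
(1,1): flips 1 -> legal
(1,2): flips 3 -> legal
(1,3): no bracket -> illegal
(1,4): no bracket -> illegal
(1,5): flips 1 -> legal
(1,6): flips 1 -> legal
(2,1): flips 1 -> legal
(2,3): no bracket -> illegal
(2,4): no bracket -> illegal
(2,6): no bracket -> illegal
(2,7): flips 1 -> legal
(3,1): flips 2 -> legal
(3,7): flips 1 -> legal
(4,1): flips 1 -> legal
(4,6): no bracket -> illegal
(5,1): flips 1 -> legal
(5,4): flips 1 -> legal
(5,7): no bracket -> illegal
(6,4): no bracket -> illegal
(6,7): flips 1 -> legal
(7,4): no bracket -> illegal
(7,5): flips 2 -> legal
(7,6): no bracket -> illegal
W mobility = 13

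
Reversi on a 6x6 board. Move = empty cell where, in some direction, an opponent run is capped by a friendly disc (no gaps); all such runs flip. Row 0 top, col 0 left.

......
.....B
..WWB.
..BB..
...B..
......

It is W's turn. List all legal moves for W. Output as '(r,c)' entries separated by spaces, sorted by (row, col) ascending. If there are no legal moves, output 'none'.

Answer: (2,5) (4,1) (4,2) (4,4) (5,3)

Derivation:
(0,4): no bracket -> illegal
(0,5): no bracket -> illegal
(1,3): no bracket -> illegal
(1,4): no bracket -> illegal
(2,1): no bracket -> illegal
(2,5): flips 1 -> legal
(3,1): no bracket -> illegal
(3,4): no bracket -> illegal
(3,5): no bracket -> illegal
(4,1): flips 1 -> legal
(4,2): flips 1 -> legal
(4,4): flips 1 -> legal
(5,2): no bracket -> illegal
(5,3): flips 2 -> legal
(5,4): no bracket -> illegal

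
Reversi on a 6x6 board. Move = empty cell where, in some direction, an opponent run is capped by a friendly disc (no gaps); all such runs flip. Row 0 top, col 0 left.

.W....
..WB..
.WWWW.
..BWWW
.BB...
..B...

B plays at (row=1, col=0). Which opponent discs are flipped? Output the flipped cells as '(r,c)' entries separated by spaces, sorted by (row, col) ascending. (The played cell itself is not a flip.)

Answer: (2,1)

Derivation:
Dir NW: edge -> no flip
Dir N: first cell '.' (not opp) -> no flip
Dir NE: opp run (0,1), next=edge -> no flip
Dir W: edge -> no flip
Dir E: first cell '.' (not opp) -> no flip
Dir SW: edge -> no flip
Dir S: first cell '.' (not opp) -> no flip
Dir SE: opp run (2,1) capped by B -> flip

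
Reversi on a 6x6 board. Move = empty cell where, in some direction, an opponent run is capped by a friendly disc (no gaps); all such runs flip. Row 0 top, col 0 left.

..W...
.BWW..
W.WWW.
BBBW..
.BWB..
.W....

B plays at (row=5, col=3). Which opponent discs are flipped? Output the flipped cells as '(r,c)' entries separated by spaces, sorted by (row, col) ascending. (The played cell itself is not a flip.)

Dir NW: opp run (4,2) capped by B -> flip
Dir N: first cell 'B' (not opp) -> no flip
Dir NE: first cell '.' (not opp) -> no flip
Dir W: first cell '.' (not opp) -> no flip
Dir E: first cell '.' (not opp) -> no flip
Dir SW: edge -> no flip
Dir S: edge -> no flip
Dir SE: edge -> no flip

Answer: (4,2)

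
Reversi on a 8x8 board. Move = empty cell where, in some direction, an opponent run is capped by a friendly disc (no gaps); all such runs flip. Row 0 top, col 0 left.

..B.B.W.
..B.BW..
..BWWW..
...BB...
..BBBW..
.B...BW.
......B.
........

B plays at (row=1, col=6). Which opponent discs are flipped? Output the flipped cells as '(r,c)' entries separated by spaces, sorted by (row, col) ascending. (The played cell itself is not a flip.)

Dir NW: first cell '.' (not opp) -> no flip
Dir N: opp run (0,6), next=edge -> no flip
Dir NE: first cell '.' (not opp) -> no flip
Dir W: opp run (1,5) capped by B -> flip
Dir E: first cell '.' (not opp) -> no flip
Dir SW: opp run (2,5) capped by B -> flip
Dir S: first cell '.' (not opp) -> no flip
Dir SE: first cell '.' (not opp) -> no flip

Answer: (1,5) (2,5)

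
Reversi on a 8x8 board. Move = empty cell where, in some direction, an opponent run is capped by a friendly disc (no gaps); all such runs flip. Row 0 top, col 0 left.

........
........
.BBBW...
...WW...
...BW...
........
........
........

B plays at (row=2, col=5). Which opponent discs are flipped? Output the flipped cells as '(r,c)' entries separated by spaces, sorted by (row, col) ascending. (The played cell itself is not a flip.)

Answer: (2,4) (3,4)

Derivation:
Dir NW: first cell '.' (not opp) -> no flip
Dir N: first cell '.' (not opp) -> no flip
Dir NE: first cell '.' (not opp) -> no flip
Dir W: opp run (2,4) capped by B -> flip
Dir E: first cell '.' (not opp) -> no flip
Dir SW: opp run (3,4) capped by B -> flip
Dir S: first cell '.' (not opp) -> no flip
Dir SE: first cell '.' (not opp) -> no flip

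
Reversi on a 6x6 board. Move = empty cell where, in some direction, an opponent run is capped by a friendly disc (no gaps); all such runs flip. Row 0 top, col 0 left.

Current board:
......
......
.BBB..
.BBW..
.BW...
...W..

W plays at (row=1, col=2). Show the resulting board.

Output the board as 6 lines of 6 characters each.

Answer: ......
..W...
.BWB..
.BWW..
.BW...
...W..

Derivation:
Place W at (1,2); scan 8 dirs for brackets.
Dir NW: first cell '.' (not opp) -> no flip
Dir N: first cell '.' (not opp) -> no flip
Dir NE: first cell '.' (not opp) -> no flip
Dir W: first cell '.' (not opp) -> no flip
Dir E: first cell '.' (not opp) -> no flip
Dir SW: opp run (2,1), next='.' -> no flip
Dir S: opp run (2,2) (3,2) capped by W -> flip
Dir SE: opp run (2,3), next='.' -> no flip
All flips: (2,2) (3,2)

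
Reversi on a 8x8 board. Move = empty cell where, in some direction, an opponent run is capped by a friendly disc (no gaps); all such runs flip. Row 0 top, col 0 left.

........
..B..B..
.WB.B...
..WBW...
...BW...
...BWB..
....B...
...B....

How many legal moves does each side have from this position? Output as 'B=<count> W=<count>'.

Answer: B=9 W=11

Derivation:
-- B to move --
(1,0): flips 2 -> legal
(1,1): no bracket -> illegal
(2,0): flips 1 -> legal
(2,3): no bracket -> illegal
(2,5): flips 1 -> legal
(3,0): flips 1 -> legal
(3,1): flips 1 -> legal
(3,5): flips 2 -> legal
(4,1): no bracket -> illegal
(4,2): flips 1 -> legal
(4,5): flips 1 -> legal
(6,3): no bracket -> illegal
(6,5): flips 1 -> legal
B mobility = 9
-- W to move --
(0,1): no bracket -> illegal
(0,2): flips 2 -> legal
(0,3): flips 1 -> legal
(0,4): no bracket -> illegal
(0,5): no bracket -> illegal
(0,6): no bracket -> illegal
(1,1): flips 2 -> legal
(1,3): no bracket -> illegal
(1,4): flips 1 -> legal
(1,6): no bracket -> illegal
(2,3): flips 1 -> legal
(2,5): no bracket -> illegal
(2,6): no bracket -> illegal
(3,1): no bracket -> illegal
(3,5): no bracket -> illegal
(4,2): flips 1 -> legal
(4,5): no bracket -> illegal
(4,6): no bracket -> illegal
(5,2): flips 2 -> legal
(5,6): flips 1 -> legal
(6,2): flips 1 -> legal
(6,3): no bracket -> illegal
(6,5): no bracket -> illegal
(6,6): flips 1 -> legal
(7,2): no bracket -> illegal
(7,4): flips 1 -> legal
(7,5): no bracket -> illegal
W mobility = 11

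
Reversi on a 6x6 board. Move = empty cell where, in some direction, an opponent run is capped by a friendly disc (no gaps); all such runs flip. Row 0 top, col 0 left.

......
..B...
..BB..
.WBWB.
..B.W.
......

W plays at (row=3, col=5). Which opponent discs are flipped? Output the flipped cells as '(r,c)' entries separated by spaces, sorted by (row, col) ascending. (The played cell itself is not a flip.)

Dir NW: first cell '.' (not opp) -> no flip
Dir N: first cell '.' (not opp) -> no flip
Dir NE: edge -> no flip
Dir W: opp run (3,4) capped by W -> flip
Dir E: edge -> no flip
Dir SW: first cell 'W' (not opp) -> no flip
Dir S: first cell '.' (not opp) -> no flip
Dir SE: edge -> no flip

Answer: (3,4)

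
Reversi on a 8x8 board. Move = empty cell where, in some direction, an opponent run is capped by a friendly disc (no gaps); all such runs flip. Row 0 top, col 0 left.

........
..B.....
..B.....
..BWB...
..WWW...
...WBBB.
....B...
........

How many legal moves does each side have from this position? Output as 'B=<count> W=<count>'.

-- B to move --
(2,3): no bracket -> illegal
(2,4): no bracket -> illegal
(3,1): flips 2 -> legal
(3,5): no bracket -> illegal
(4,1): no bracket -> illegal
(4,5): no bracket -> illegal
(5,1): no bracket -> illegal
(5,2): flips 3 -> legal
(6,2): no bracket -> illegal
(6,3): no bracket -> illegal
B mobility = 2
-- W to move --
(0,1): no bracket -> illegal
(0,2): flips 3 -> legal
(0,3): no bracket -> illegal
(1,1): flips 1 -> legal
(1,3): no bracket -> illegal
(2,1): flips 1 -> legal
(2,3): no bracket -> illegal
(2,4): flips 1 -> legal
(2,5): flips 1 -> legal
(3,1): flips 1 -> legal
(3,5): flips 1 -> legal
(4,1): no bracket -> illegal
(4,5): no bracket -> illegal
(4,6): no bracket -> illegal
(4,7): no bracket -> illegal
(5,7): flips 3 -> legal
(6,3): no bracket -> illegal
(6,5): flips 1 -> legal
(6,6): flips 1 -> legal
(6,7): no bracket -> illegal
(7,3): no bracket -> illegal
(7,4): flips 2 -> legal
(7,5): flips 1 -> legal
W mobility = 12

Answer: B=2 W=12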